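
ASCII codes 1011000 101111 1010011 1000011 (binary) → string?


Codes (binary): 1011000 101111 1010011 1000011
Per-code ASCII lookup:
  1011000 = 88  (range 65-90: uppercase, 88 - 65 = 23) → 'X'
  101111 = 47  (special character) → '/'
  1010011 = 83  (range 65-90: uppercase, 83 - 65 = 18) → 'S'
  1000011 = 67  (range 65-90: uppercase, 67 - 65 = 2) → 'C'
= 'X/SC'


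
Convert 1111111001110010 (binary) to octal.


Group into 3-bit groups: 001111111001110010
  001 = 1
  111 = 7
  111 = 7
  001 = 1
  110 = 6
  010 = 2
= 0o177162


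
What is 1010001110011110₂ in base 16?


Group into 4-bit nibbles: 1010001110011110
  1010 = A
  0011 = 3
  1001 = 9
  1110 = E
= 0xA39E


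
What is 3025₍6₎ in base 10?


Positional values (base 6):
  5 × 6^0 = 5 × 1 = 5
  2 × 6^1 = 2 × 6 = 12
  0 × 6^2 = 0 × 36 = 0
  3 × 6^3 = 3 × 216 = 648
Sum = 5 + 12 + 0 + 648
= 665


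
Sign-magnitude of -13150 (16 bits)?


Sign bit: 1 (negative)
Magnitude: 13150 = 011001101011110
= 1011001101011110


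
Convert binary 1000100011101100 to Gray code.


Binary: 1000100011101100
Gray code: G = B XOR (B >> 1)
B >> 1 = 0100010001110110
1000100011101100 XOR 0100010001110110:
  1 XOR 0 = 1
  0 XOR 1 = 1
  0 XOR 0 = 0
  0 XOR 0 = 0
  1 XOR 0 = 1
  0 XOR 1 = 1
  0 XOR 0 = 0
  0 XOR 0 = 0
  1 XOR 0 = 1
  1 XOR 1 = 0
  1 XOR 1 = 0
  0 XOR 1 = 1
  1 XOR 0 = 1
  1 XOR 1 = 0
  0 XOR 1 = 1
  0 XOR 0 = 0
= 1100110010011010


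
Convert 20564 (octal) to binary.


Each octal digit → 3 binary bits:
  2 = 010
  0 = 000
  5 = 101
  6 = 110
  4 = 100
Concatenate: 010 000 101 110 100
= 010000101110100


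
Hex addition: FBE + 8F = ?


Align and add column by column (LSB to MSB, each column mod 16 with carry):
  0FBE
+ 008F
  ----
  col 0: E(14) + F(15) + 0 (carry in) = 29 → D(13), carry out 1
  col 1: B(11) + 8(8) + 1 (carry in) = 20 → 4(4), carry out 1
  col 2: F(15) + 0(0) + 1 (carry in) = 16 → 0(0), carry out 1
  col 3: 0(0) + 0(0) + 1 (carry in) = 1 → 1(1), carry out 0
Reading digits MSB→LSB: 104D
Strip leading zeros: 104D
= 0x104D


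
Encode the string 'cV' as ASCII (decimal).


String: 'cV'  (2 characters)
Per-character ASCII lookup:
  'c': lowercase starts at 97: 'c' = 97 + 2 = 99
  'V': uppercase starts at 65: 'V' = 65 + 21 = 86
= 99 86


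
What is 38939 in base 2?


Divide by 2 repeatedly:
38939 ÷ 2 = 19469 remainder 1
19469 ÷ 2 = 9734 remainder 1
9734 ÷ 2 = 4867 remainder 0
4867 ÷ 2 = 2433 remainder 1
2433 ÷ 2 = 1216 remainder 1
1216 ÷ 2 = 608 remainder 0
608 ÷ 2 = 304 remainder 0
304 ÷ 2 = 152 remainder 0
152 ÷ 2 = 76 remainder 0
76 ÷ 2 = 38 remainder 0
38 ÷ 2 = 19 remainder 0
19 ÷ 2 = 9 remainder 1
9 ÷ 2 = 4 remainder 1
4 ÷ 2 = 2 remainder 0
2 ÷ 2 = 1 remainder 0
1 ÷ 2 = 0 remainder 1
Reading remainders bottom-up:
= 1001100000011011


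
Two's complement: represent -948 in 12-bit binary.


Original: 001110110100
Step 1 - Invert all bits: 110001001011
Step 2 - Add 1: 110001001011 + 1
= 110001001100 (represents -948)


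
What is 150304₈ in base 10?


Positional values:
Position 0: 4 × 8^0 = 4
Position 1: 0 × 8^1 = 0
Position 2: 3 × 8^2 = 192
Position 3: 0 × 8^3 = 0
Position 4: 5 × 8^4 = 20480
Position 5: 1 × 8^5 = 32768
Sum = 4 + 0 + 192 + 0 + 20480 + 32768
= 53444


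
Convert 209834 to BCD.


Each digit → 4-bit binary:
  2 → 0010
  0 → 0000
  9 → 1001
  8 → 1000
  3 → 0011
  4 → 0100
= 0010 0000 1001 1000 0011 0100


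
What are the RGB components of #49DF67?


Hex: #49DF67
R = 49₁₆ = 73
G = DF₁₆ = 223
B = 67₁₆ = 103
= RGB(73, 223, 103)


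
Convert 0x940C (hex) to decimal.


Positional values:
Position 0: C × 16^0 = 12 × 1 = 12
Position 1: 0 × 16^1 = 0 × 16 = 0
Position 2: 4 × 16^2 = 4 × 256 = 1024
Position 3: 9 × 16^3 = 9 × 4096 = 36864
Sum = 12 + 0 + 1024 + 36864
= 37900


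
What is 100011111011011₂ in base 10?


Positional values:
Bit 0: 1 × 2^0 = 1
Bit 1: 1 × 2^1 = 2
Bit 3: 1 × 2^3 = 8
Bit 4: 1 × 2^4 = 16
Bit 6: 1 × 2^6 = 64
Bit 7: 1 × 2^7 = 128
Bit 8: 1 × 2^8 = 256
Bit 9: 1 × 2^9 = 512
Bit 10: 1 × 2^10 = 1024
Bit 14: 1 × 2^14 = 16384
Sum = 1 + 2 + 8 + 16 + 64 + 128 + 256 + 512 + 1024 + 16384
= 18395


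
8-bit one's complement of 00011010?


Original: 00011010
Invert all bits:
  bit 0: 0 → 1
  bit 1: 0 → 1
  bit 2: 0 → 1
  bit 3: 1 → 0
  bit 4: 1 → 0
  bit 5: 0 → 1
  bit 6: 1 → 0
  bit 7: 0 → 1
= 11100101


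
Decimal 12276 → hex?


Divide by 16 repeatedly:
12276 ÷ 16 = 767 remainder 4 (4)
767 ÷ 16 = 47 remainder 15 (F)
47 ÷ 16 = 2 remainder 15 (F)
2 ÷ 16 = 0 remainder 2 (2)
Reading remainders bottom-up:
= 0x2FF4


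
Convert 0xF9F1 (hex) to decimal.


Positional values:
Position 0: 1 × 16^0 = 1 × 1 = 1
Position 1: F × 16^1 = 15 × 16 = 240
Position 2: 9 × 16^2 = 9 × 256 = 2304
Position 3: F × 16^3 = 15 × 4096 = 61440
Sum = 1 + 240 + 2304 + 61440
= 63985


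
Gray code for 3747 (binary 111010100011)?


Binary: 111010100011
Gray code: G = B XOR (B >> 1)
B >> 1 = 011101010001
111010100011 XOR 011101010001:
  1 XOR 0 = 1
  1 XOR 1 = 0
  1 XOR 1 = 0
  0 XOR 1 = 1
  1 XOR 0 = 1
  0 XOR 1 = 1
  1 XOR 0 = 1
  0 XOR 1 = 1
  0 XOR 0 = 0
  0 XOR 0 = 0
  1 XOR 0 = 1
  1 XOR 1 = 0
= 100111110010


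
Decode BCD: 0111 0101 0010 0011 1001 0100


Each 4-bit group → digit:
  0111 → 7
  0101 → 5
  0010 → 2
  0011 → 3
  1001 → 9
  0100 → 4
= 752394


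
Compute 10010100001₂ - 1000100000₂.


Align and subtract column by column (LSB to MSB, borrowing when needed):
  10010100001
- 01000100000
  -----------
  col 0: (1 - 0 borrow-in) - 0 → 1 - 0 = 1, borrow out 0
  col 1: (0 - 0 borrow-in) - 0 → 0 - 0 = 0, borrow out 0
  col 2: (0 - 0 borrow-in) - 0 → 0 - 0 = 0, borrow out 0
  col 3: (0 - 0 borrow-in) - 0 → 0 - 0 = 0, borrow out 0
  col 4: (0 - 0 borrow-in) - 0 → 0 - 0 = 0, borrow out 0
  col 5: (1 - 0 borrow-in) - 1 → 1 - 1 = 0, borrow out 0
  col 6: (0 - 0 borrow-in) - 0 → 0 - 0 = 0, borrow out 0
  col 7: (1 - 0 borrow-in) - 0 → 1 - 0 = 1, borrow out 0
  col 8: (0 - 0 borrow-in) - 0 → 0 - 0 = 0, borrow out 0
  col 9: (0 - 0 borrow-in) - 1 → borrow from next column: (0+2) - 1 = 1, borrow out 1
  col 10: (1 - 1 borrow-in) - 0 → 0 - 0 = 0, borrow out 0
Reading bits MSB→LSB: 01010000001
Strip leading zeros: 1010000001
= 1010000001


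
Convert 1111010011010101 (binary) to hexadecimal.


Group into 4-bit nibbles: 1111010011010101
  1111 = F
  0100 = 4
  1101 = D
  0101 = 5
= 0xF4D5


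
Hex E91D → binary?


Each hex digit → 4 binary bits:
  E = 1110
  9 = 1001
  1 = 0001
  D = 1101
Concatenate: 1110 1001 0001 1101
= 1110100100011101


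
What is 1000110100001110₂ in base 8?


Group into 3-bit groups: 001000110100001110
  001 = 1
  000 = 0
  110 = 6
  100 = 4
  001 = 1
  110 = 6
= 0o106416


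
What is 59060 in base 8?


Divide by 8 repeatedly:
59060 ÷ 8 = 7382 remainder 4
7382 ÷ 8 = 922 remainder 6
922 ÷ 8 = 115 remainder 2
115 ÷ 8 = 14 remainder 3
14 ÷ 8 = 1 remainder 6
1 ÷ 8 = 0 remainder 1
Reading remainders bottom-up:
= 0o163264


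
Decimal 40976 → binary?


Divide by 2 repeatedly:
40976 ÷ 2 = 20488 remainder 0
20488 ÷ 2 = 10244 remainder 0
10244 ÷ 2 = 5122 remainder 0
5122 ÷ 2 = 2561 remainder 0
2561 ÷ 2 = 1280 remainder 1
1280 ÷ 2 = 640 remainder 0
640 ÷ 2 = 320 remainder 0
320 ÷ 2 = 160 remainder 0
160 ÷ 2 = 80 remainder 0
80 ÷ 2 = 40 remainder 0
40 ÷ 2 = 20 remainder 0
20 ÷ 2 = 10 remainder 0
10 ÷ 2 = 5 remainder 0
5 ÷ 2 = 2 remainder 1
2 ÷ 2 = 1 remainder 0
1 ÷ 2 = 0 remainder 1
Reading remainders bottom-up:
= 1010000000010000


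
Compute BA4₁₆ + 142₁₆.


Align and add column by column (LSB to MSB, each column mod 16 with carry):
  0BA4
+ 0142
  ----
  col 0: 4(4) + 2(2) + 0 (carry in) = 6 → 6(6), carry out 0
  col 1: A(10) + 4(4) + 0 (carry in) = 14 → E(14), carry out 0
  col 2: B(11) + 1(1) + 0 (carry in) = 12 → C(12), carry out 0
  col 3: 0(0) + 0(0) + 0 (carry in) = 0 → 0(0), carry out 0
Reading digits MSB→LSB: 0CE6
Strip leading zeros: CE6
= 0xCE6


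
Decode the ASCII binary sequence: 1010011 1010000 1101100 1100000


Codes (binary): 1010011 1010000 1101100 1100000
Per-code ASCII lookup:
  1010011 = 83  (range 65-90: uppercase, 83 - 65 = 18) → 'S'
  1010000 = 80  (range 65-90: uppercase, 80 - 65 = 15) → 'P'
  1101100 = 108  (range 97-122: lowercase, 108 - 97 = 11) → 'l'
  1100000 = 96  (special character) → '`'
= 'SPl`'


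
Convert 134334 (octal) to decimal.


Positional values:
Position 0: 4 × 8^0 = 4
Position 1: 3 × 8^1 = 24
Position 2: 3 × 8^2 = 192
Position 3: 4 × 8^3 = 2048
Position 4: 3 × 8^4 = 12288
Position 5: 1 × 8^5 = 32768
Sum = 4 + 24 + 192 + 2048 + 12288 + 32768
= 47324


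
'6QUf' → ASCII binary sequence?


String: '6QUf'  (4 characters)
Per-character ASCII lookup:
  '6': digits start at 48: '6' = 48 + 6 = 54 → 110110
  'Q': uppercase starts at 65: 'Q' = 65 + 16 = 81 → 1010001
  'U': uppercase starts at 65: 'U' = 65 + 20 = 85 → 1010101
  'f': lowercase starts at 97: 'f' = 97 + 5 = 102 → 1100110
= 110110 1010001 1010101 1100110


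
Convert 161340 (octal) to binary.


Each octal digit → 3 binary bits:
  1 = 001
  6 = 110
  1 = 001
  3 = 011
  4 = 100
  0 = 000
Concatenate: 001 110 001 011 100 000
= 001110001011100000


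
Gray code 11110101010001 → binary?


Gray code: 11110101010001
MSB stays the same: 1
Each subsequent bit = prev_binary XOR current_gray:
  B[1] = 1 XOR 1 = 0
  B[2] = 0 XOR 1 = 1
  B[3] = 1 XOR 1 = 0
  B[4] = 0 XOR 0 = 0
  B[5] = 0 XOR 1 = 1
  B[6] = 1 XOR 0 = 1
  B[7] = 1 XOR 1 = 0
  B[8] = 0 XOR 0 = 0
  B[9] = 0 XOR 1 = 1
  B[10] = 1 XOR 0 = 1
  B[11] = 1 XOR 0 = 1
  B[12] = 1 XOR 0 = 1
  B[13] = 1 XOR 1 = 0
= 10100110011110 (10654 decimal)


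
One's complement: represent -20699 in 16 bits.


Original: 0101000011011011
Invert all bits:
  bit 0: 0 → 1
  bit 1: 1 → 0
  bit 2: 0 → 1
  bit 3: 1 → 0
  bit 4: 0 → 1
  bit 5: 0 → 1
  bit 6: 0 → 1
  bit 7: 0 → 1
  bit 8: 1 → 0
  bit 9: 1 → 0
  bit 10: 0 → 1
  bit 11: 1 → 0
  bit 12: 1 → 0
  bit 13: 0 → 1
  bit 14: 1 → 0
  bit 15: 1 → 0
= 1010111100100100


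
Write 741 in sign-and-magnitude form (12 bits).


Sign bit: 0 (positive)
Magnitude: 741 = 01011100101
= 001011100101


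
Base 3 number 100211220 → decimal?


Positional values (base 3):
  0 × 3^0 = 0 × 1 = 0
  2 × 3^1 = 2 × 3 = 6
  2 × 3^2 = 2 × 9 = 18
  1 × 3^3 = 1 × 27 = 27
  1 × 3^4 = 1 × 81 = 81
  2 × 3^5 = 2 × 243 = 486
  0 × 3^6 = 0 × 729 = 0
  0 × 3^7 = 0 × 2187 = 0
  1 × 3^8 = 1 × 6561 = 6561
Sum = 0 + 6 + 18 + 27 + 81 + 486 + 0 + 0 + 6561
= 7179


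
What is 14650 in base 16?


Divide by 16 repeatedly:
14650 ÷ 16 = 915 remainder 10 (A)
915 ÷ 16 = 57 remainder 3 (3)
57 ÷ 16 = 3 remainder 9 (9)
3 ÷ 16 = 0 remainder 3 (3)
Reading remainders bottom-up:
= 0x393A


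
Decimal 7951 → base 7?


Divide by 7 repeatedly:
7951 ÷ 7 = 1135 remainder 6
1135 ÷ 7 = 162 remainder 1
162 ÷ 7 = 23 remainder 1
23 ÷ 7 = 3 remainder 2
3 ÷ 7 = 0 remainder 3
Reading remainders bottom-up:
= 32116


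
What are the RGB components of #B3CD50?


Hex: #B3CD50
R = B3₁₆ = 179
G = CD₁₆ = 205
B = 50₁₆ = 80
= RGB(179, 205, 80)


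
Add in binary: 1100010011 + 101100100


Align and add column by column (LSB to MSB, carry propagating):
  01100010011
+ 00101100100
  -----------
  col 0: 1 + 0 + 0 (carry in) = 1 → bit 1, carry out 0
  col 1: 1 + 0 + 0 (carry in) = 1 → bit 1, carry out 0
  col 2: 0 + 1 + 0 (carry in) = 1 → bit 1, carry out 0
  col 3: 0 + 0 + 0 (carry in) = 0 → bit 0, carry out 0
  col 4: 1 + 0 + 0 (carry in) = 1 → bit 1, carry out 0
  col 5: 0 + 1 + 0 (carry in) = 1 → bit 1, carry out 0
  col 6: 0 + 1 + 0 (carry in) = 1 → bit 1, carry out 0
  col 7: 0 + 0 + 0 (carry in) = 0 → bit 0, carry out 0
  col 8: 1 + 1 + 0 (carry in) = 2 → bit 0, carry out 1
  col 9: 1 + 0 + 1 (carry in) = 2 → bit 0, carry out 1
  col 10: 0 + 0 + 1 (carry in) = 1 → bit 1, carry out 0
Reading bits MSB→LSB: 10001110111
Strip leading zeros: 10001110111
= 10001110111


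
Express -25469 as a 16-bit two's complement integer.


Original: 0110001101111101
Step 1 - Invert all bits: 1001110010000010
Step 2 - Add 1: 1001110010000010 + 1
= 1001110010000011 (represents -25469)


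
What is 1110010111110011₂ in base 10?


Positional values:
Bit 0: 1 × 2^0 = 1
Bit 1: 1 × 2^1 = 2
Bit 4: 1 × 2^4 = 16
Bit 5: 1 × 2^5 = 32
Bit 6: 1 × 2^6 = 64
Bit 7: 1 × 2^7 = 128
Bit 8: 1 × 2^8 = 256
Bit 10: 1 × 2^10 = 1024
Bit 13: 1 × 2^13 = 8192
Bit 14: 1 × 2^14 = 16384
Bit 15: 1 × 2^15 = 32768
Sum = 1 + 2 + 16 + 32 + 64 + 128 + 256 + 1024 + 8192 + 16384 + 32768
= 58867


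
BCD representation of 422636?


Each digit → 4-bit binary:
  4 → 0100
  2 → 0010
  2 → 0010
  6 → 0110
  3 → 0011
  6 → 0110
= 0100 0010 0010 0110 0011 0110


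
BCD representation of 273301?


Each digit → 4-bit binary:
  2 → 0010
  7 → 0111
  3 → 0011
  3 → 0011
  0 → 0000
  1 → 0001
= 0010 0111 0011 0011 0000 0001


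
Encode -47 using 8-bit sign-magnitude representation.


Sign bit: 1 (negative)
Magnitude: 47 = 0101111
= 10101111


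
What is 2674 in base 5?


Divide by 5 repeatedly:
2674 ÷ 5 = 534 remainder 4
534 ÷ 5 = 106 remainder 4
106 ÷ 5 = 21 remainder 1
21 ÷ 5 = 4 remainder 1
4 ÷ 5 = 0 remainder 4
Reading remainders bottom-up:
= 41144


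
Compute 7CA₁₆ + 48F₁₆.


Align and add column by column (LSB to MSB, each column mod 16 with carry):
  07CA
+ 048F
  ----
  col 0: A(10) + F(15) + 0 (carry in) = 25 → 9(9), carry out 1
  col 1: C(12) + 8(8) + 1 (carry in) = 21 → 5(5), carry out 1
  col 2: 7(7) + 4(4) + 1 (carry in) = 12 → C(12), carry out 0
  col 3: 0(0) + 0(0) + 0 (carry in) = 0 → 0(0), carry out 0
Reading digits MSB→LSB: 0C59
Strip leading zeros: C59
= 0xC59


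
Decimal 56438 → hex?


Divide by 16 repeatedly:
56438 ÷ 16 = 3527 remainder 6 (6)
3527 ÷ 16 = 220 remainder 7 (7)
220 ÷ 16 = 13 remainder 12 (C)
13 ÷ 16 = 0 remainder 13 (D)
Reading remainders bottom-up:
= 0xDC76


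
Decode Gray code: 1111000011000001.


Gray code: 1111000011000001
MSB stays the same: 1
Each subsequent bit = prev_binary XOR current_gray:
  B[1] = 1 XOR 1 = 0
  B[2] = 0 XOR 1 = 1
  B[3] = 1 XOR 1 = 0
  B[4] = 0 XOR 0 = 0
  B[5] = 0 XOR 0 = 0
  B[6] = 0 XOR 0 = 0
  B[7] = 0 XOR 0 = 0
  B[8] = 0 XOR 1 = 1
  B[9] = 1 XOR 1 = 0
  B[10] = 0 XOR 0 = 0
  B[11] = 0 XOR 0 = 0
  B[12] = 0 XOR 0 = 0
  B[13] = 0 XOR 0 = 0
  B[14] = 0 XOR 0 = 0
  B[15] = 0 XOR 1 = 1
= 1010000010000001 (41089 decimal)


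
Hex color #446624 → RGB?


Hex: #446624
R = 44₁₆ = 68
G = 66₁₆ = 102
B = 24₁₆ = 36
= RGB(68, 102, 36)


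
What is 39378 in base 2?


Divide by 2 repeatedly:
39378 ÷ 2 = 19689 remainder 0
19689 ÷ 2 = 9844 remainder 1
9844 ÷ 2 = 4922 remainder 0
4922 ÷ 2 = 2461 remainder 0
2461 ÷ 2 = 1230 remainder 1
1230 ÷ 2 = 615 remainder 0
615 ÷ 2 = 307 remainder 1
307 ÷ 2 = 153 remainder 1
153 ÷ 2 = 76 remainder 1
76 ÷ 2 = 38 remainder 0
38 ÷ 2 = 19 remainder 0
19 ÷ 2 = 9 remainder 1
9 ÷ 2 = 4 remainder 1
4 ÷ 2 = 2 remainder 0
2 ÷ 2 = 1 remainder 0
1 ÷ 2 = 0 remainder 1
Reading remainders bottom-up:
= 1001100111010010


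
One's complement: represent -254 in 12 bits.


Original: 000011111110
Invert all bits:
  bit 0: 0 → 1
  bit 1: 0 → 1
  bit 2: 0 → 1
  bit 3: 0 → 1
  bit 4: 1 → 0
  bit 5: 1 → 0
  bit 6: 1 → 0
  bit 7: 1 → 0
  bit 8: 1 → 0
  bit 9: 1 → 0
  bit 10: 1 → 0
  bit 11: 0 → 1
= 111100000001


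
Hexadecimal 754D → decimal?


Positional values:
Position 0: D × 16^0 = 13 × 1 = 13
Position 1: 4 × 16^1 = 4 × 16 = 64
Position 2: 5 × 16^2 = 5 × 256 = 1280
Position 3: 7 × 16^3 = 7 × 4096 = 28672
Sum = 13 + 64 + 1280 + 28672
= 30029


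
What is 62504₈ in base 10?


Positional values:
Position 0: 4 × 8^0 = 4
Position 1: 0 × 8^1 = 0
Position 2: 5 × 8^2 = 320
Position 3: 2 × 8^3 = 1024
Position 4: 6 × 8^4 = 24576
Sum = 4 + 0 + 320 + 1024 + 24576
= 25924


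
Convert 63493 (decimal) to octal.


Divide by 8 repeatedly:
63493 ÷ 8 = 7936 remainder 5
7936 ÷ 8 = 992 remainder 0
992 ÷ 8 = 124 remainder 0
124 ÷ 8 = 15 remainder 4
15 ÷ 8 = 1 remainder 7
1 ÷ 8 = 0 remainder 1
Reading remainders bottom-up:
= 0o174005


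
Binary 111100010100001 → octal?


Group into 3-bit groups: 111100010100001
  111 = 7
  100 = 4
  010 = 2
  100 = 4
  001 = 1
= 0o74241


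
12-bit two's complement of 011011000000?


Original: 011011000000
Step 1 - Invert all bits: 100100111111
Step 2 - Add 1: 100100111111 + 1
= 100101000000 (represents -1728)


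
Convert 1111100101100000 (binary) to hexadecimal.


Group into 4-bit nibbles: 1111100101100000
  1111 = F
  1001 = 9
  0110 = 6
  0000 = 0
= 0xF960


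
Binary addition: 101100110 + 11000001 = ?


Align and add column by column (LSB to MSB, carry propagating):
  0101100110
+ 0011000001
  ----------
  col 0: 0 + 1 + 0 (carry in) = 1 → bit 1, carry out 0
  col 1: 1 + 0 + 0 (carry in) = 1 → bit 1, carry out 0
  col 2: 1 + 0 + 0 (carry in) = 1 → bit 1, carry out 0
  col 3: 0 + 0 + 0 (carry in) = 0 → bit 0, carry out 0
  col 4: 0 + 0 + 0 (carry in) = 0 → bit 0, carry out 0
  col 5: 1 + 0 + 0 (carry in) = 1 → bit 1, carry out 0
  col 6: 1 + 1 + 0 (carry in) = 2 → bit 0, carry out 1
  col 7: 0 + 1 + 1 (carry in) = 2 → bit 0, carry out 1
  col 8: 1 + 0 + 1 (carry in) = 2 → bit 0, carry out 1
  col 9: 0 + 0 + 1 (carry in) = 1 → bit 1, carry out 0
Reading bits MSB→LSB: 1000100111
Strip leading zeros: 1000100111
= 1000100111


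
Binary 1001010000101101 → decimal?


Positional values:
Bit 0: 1 × 2^0 = 1
Bit 2: 1 × 2^2 = 4
Bit 3: 1 × 2^3 = 8
Bit 5: 1 × 2^5 = 32
Bit 10: 1 × 2^10 = 1024
Bit 12: 1 × 2^12 = 4096
Bit 15: 1 × 2^15 = 32768
Sum = 1 + 4 + 8 + 32 + 1024 + 4096 + 32768
= 37933


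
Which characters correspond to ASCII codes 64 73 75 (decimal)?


Codes (decimal): 64 73 75
Per-code ASCII lookup:
  64  (special character) → '@'
  73  (range 65-90: uppercase, 73 - 65 = 8) → 'I'
  75  (range 65-90: uppercase, 75 - 65 = 10) → 'K'
= '@IK'


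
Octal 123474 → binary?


Each octal digit → 3 binary bits:
  1 = 001
  2 = 010
  3 = 011
  4 = 100
  7 = 111
  4 = 100
Concatenate: 001 010 011 100 111 100
= 001010011100111100


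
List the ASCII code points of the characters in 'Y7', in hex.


String: 'Y7'  (2 characters)
Per-character ASCII lookup:
  'Y': uppercase starts at 65: 'Y' = 65 + 24 = 89 → 0x59
  '7': digits start at 48: '7' = 48 + 7 = 55 → 0x37
= 0x59 0x37


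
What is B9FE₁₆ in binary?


Each hex digit → 4 binary bits:
  B = 1011
  9 = 1001
  F = 1111
  E = 1110
Concatenate: 1011 1001 1111 1110
= 1011100111111110


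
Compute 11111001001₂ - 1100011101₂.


Align and subtract column by column (LSB to MSB, borrowing when needed):
  11111001001
- 01100011101
  -----------
  col 0: (1 - 0 borrow-in) - 1 → 1 - 1 = 0, borrow out 0
  col 1: (0 - 0 borrow-in) - 0 → 0 - 0 = 0, borrow out 0
  col 2: (0 - 0 borrow-in) - 1 → borrow from next column: (0+2) - 1 = 1, borrow out 1
  col 3: (1 - 1 borrow-in) - 1 → borrow from next column: (0+2) - 1 = 1, borrow out 1
  col 4: (0 - 1 borrow-in) - 1 → borrow from next column: (-1+2) - 1 = 0, borrow out 1
  col 5: (0 - 1 borrow-in) - 0 → borrow from next column: (-1+2) - 0 = 1, borrow out 1
  col 6: (1 - 1 borrow-in) - 0 → 0 - 0 = 0, borrow out 0
  col 7: (1 - 0 borrow-in) - 0 → 1 - 0 = 1, borrow out 0
  col 8: (1 - 0 borrow-in) - 1 → 1 - 1 = 0, borrow out 0
  col 9: (1 - 0 borrow-in) - 1 → 1 - 1 = 0, borrow out 0
  col 10: (1 - 0 borrow-in) - 0 → 1 - 0 = 1, borrow out 0
Reading bits MSB→LSB: 10010101100
Strip leading zeros: 10010101100
= 10010101100


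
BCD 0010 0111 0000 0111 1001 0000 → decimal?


Each 4-bit group → digit:
  0010 → 2
  0111 → 7
  0000 → 0
  0111 → 7
  1001 → 9
  0000 → 0
= 270790


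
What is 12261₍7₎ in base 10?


Positional values (base 7):
  1 × 7^0 = 1 × 1 = 1
  6 × 7^1 = 6 × 7 = 42
  2 × 7^2 = 2 × 49 = 98
  2 × 7^3 = 2 × 343 = 686
  1 × 7^4 = 1 × 2401 = 2401
Sum = 1 + 42 + 98 + 686 + 2401
= 3228


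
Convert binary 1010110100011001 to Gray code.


Binary: 1010110100011001
Gray code: G = B XOR (B >> 1)
B >> 1 = 0101011010001100
1010110100011001 XOR 0101011010001100:
  1 XOR 0 = 1
  0 XOR 1 = 1
  1 XOR 0 = 1
  0 XOR 1 = 1
  1 XOR 0 = 1
  1 XOR 1 = 0
  0 XOR 1 = 1
  1 XOR 0 = 1
  0 XOR 1 = 1
  0 XOR 0 = 0
  0 XOR 0 = 0
  1 XOR 0 = 1
  1 XOR 1 = 0
  0 XOR 1 = 1
  0 XOR 0 = 0
  1 XOR 0 = 1
= 1111101110010101


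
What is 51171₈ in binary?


Each octal digit → 3 binary bits:
  5 = 101
  1 = 001
  1 = 001
  7 = 111
  1 = 001
Concatenate: 101 001 001 111 001
= 101001001111001


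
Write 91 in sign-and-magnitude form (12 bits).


Sign bit: 0 (positive)
Magnitude: 91 = 00001011011
= 000001011011


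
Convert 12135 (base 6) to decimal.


Positional values (base 6):
  5 × 6^0 = 5 × 1 = 5
  3 × 6^1 = 3 × 6 = 18
  1 × 6^2 = 1 × 36 = 36
  2 × 6^3 = 2 × 216 = 432
  1 × 6^4 = 1 × 1296 = 1296
Sum = 5 + 18 + 36 + 432 + 1296
= 1787


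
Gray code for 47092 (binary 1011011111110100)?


Binary: 1011011111110100
Gray code: G = B XOR (B >> 1)
B >> 1 = 0101101111111010
1011011111110100 XOR 0101101111111010:
  1 XOR 0 = 1
  0 XOR 1 = 1
  1 XOR 0 = 1
  1 XOR 1 = 0
  0 XOR 1 = 1
  1 XOR 0 = 1
  1 XOR 1 = 0
  1 XOR 1 = 0
  1 XOR 1 = 0
  1 XOR 1 = 0
  1 XOR 1 = 0
  1 XOR 1 = 0
  0 XOR 1 = 1
  1 XOR 0 = 1
  0 XOR 1 = 1
  0 XOR 0 = 0
= 1110110000001110


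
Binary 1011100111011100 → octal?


Group into 3-bit groups: 001011100111011100
  001 = 1
  011 = 3
  100 = 4
  111 = 7
  011 = 3
  100 = 4
= 0o134734


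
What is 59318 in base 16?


Divide by 16 repeatedly:
59318 ÷ 16 = 3707 remainder 6 (6)
3707 ÷ 16 = 231 remainder 11 (B)
231 ÷ 16 = 14 remainder 7 (7)
14 ÷ 16 = 0 remainder 14 (E)
Reading remainders bottom-up:
= 0xE7B6


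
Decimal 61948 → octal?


Divide by 8 repeatedly:
61948 ÷ 8 = 7743 remainder 4
7743 ÷ 8 = 967 remainder 7
967 ÷ 8 = 120 remainder 7
120 ÷ 8 = 15 remainder 0
15 ÷ 8 = 1 remainder 7
1 ÷ 8 = 0 remainder 1
Reading remainders bottom-up:
= 0o170774


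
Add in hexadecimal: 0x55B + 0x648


Align and add column by column (LSB to MSB, each column mod 16 with carry):
  055B
+ 0648
  ----
  col 0: B(11) + 8(8) + 0 (carry in) = 19 → 3(3), carry out 1
  col 1: 5(5) + 4(4) + 1 (carry in) = 10 → A(10), carry out 0
  col 2: 5(5) + 6(6) + 0 (carry in) = 11 → B(11), carry out 0
  col 3: 0(0) + 0(0) + 0 (carry in) = 0 → 0(0), carry out 0
Reading digits MSB→LSB: 0BA3
Strip leading zeros: BA3
= 0xBA3


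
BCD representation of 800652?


Each digit → 4-bit binary:
  8 → 1000
  0 → 0000
  0 → 0000
  6 → 0110
  5 → 0101
  2 → 0010
= 1000 0000 0000 0110 0101 0010


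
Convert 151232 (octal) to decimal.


Positional values:
Position 0: 2 × 8^0 = 2
Position 1: 3 × 8^1 = 24
Position 2: 2 × 8^2 = 128
Position 3: 1 × 8^3 = 512
Position 4: 5 × 8^4 = 20480
Position 5: 1 × 8^5 = 32768
Sum = 2 + 24 + 128 + 512 + 20480 + 32768
= 53914


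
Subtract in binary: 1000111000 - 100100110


Align and subtract column by column (LSB to MSB, borrowing when needed):
  1000111000
- 0100100110
  ----------
  col 0: (0 - 0 borrow-in) - 0 → 0 - 0 = 0, borrow out 0
  col 1: (0 - 0 borrow-in) - 1 → borrow from next column: (0+2) - 1 = 1, borrow out 1
  col 2: (0 - 1 borrow-in) - 1 → borrow from next column: (-1+2) - 1 = 0, borrow out 1
  col 3: (1 - 1 borrow-in) - 0 → 0 - 0 = 0, borrow out 0
  col 4: (1 - 0 borrow-in) - 0 → 1 - 0 = 1, borrow out 0
  col 5: (1 - 0 borrow-in) - 1 → 1 - 1 = 0, borrow out 0
  col 6: (0 - 0 borrow-in) - 0 → 0 - 0 = 0, borrow out 0
  col 7: (0 - 0 borrow-in) - 0 → 0 - 0 = 0, borrow out 0
  col 8: (0 - 0 borrow-in) - 1 → borrow from next column: (0+2) - 1 = 1, borrow out 1
  col 9: (1 - 1 borrow-in) - 0 → 0 - 0 = 0, borrow out 0
Reading bits MSB→LSB: 0100010010
Strip leading zeros: 100010010
= 100010010


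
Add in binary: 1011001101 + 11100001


Align and add column by column (LSB to MSB, carry propagating):
  01011001101
+ 00011100001
  -----------
  col 0: 1 + 1 + 0 (carry in) = 2 → bit 0, carry out 1
  col 1: 0 + 0 + 1 (carry in) = 1 → bit 1, carry out 0
  col 2: 1 + 0 + 0 (carry in) = 1 → bit 1, carry out 0
  col 3: 1 + 0 + 0 (carry in) = 1 → bit 1, carry out 0
  col 4: 0 + 0 + 0 (carry in) = 0 → bit 0, carry out 0
  col 5: 0 + 1 + 0 (carry in) = 1 → bit 1, carry out 0
  col 6: 1 + 1 + 0 (carry in) = 2 → bit 0, carry out 1
  col 7: 1 + 1 + 1 (carry in) = 3 → bit 1, carry out 1
  col 8: 0 + 0 + 1 (carry in) = 1 → bit 1, carry out 0
  col 9: 1 + 0 + 0 (carry in) = 1 → bit 1, carry out 0
  col 10: 0 + 0 + 0 (carry in) = 0 → bit 0, carry out 0
Reading bits MSB→LSB: 01110101110
Strip leading zeros: 1110101110
= 1110101110


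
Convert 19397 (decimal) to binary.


Divide by 2 repeatedly:
19397 ÷ 2 = 9698 remainder 1
9698 ÷ 2 = 4849 remainder 0
4849 ÷ 2 = 2424 remainder 1
2424 ÷ 2 = 1212 remainder 0
1212 ÷ 2 = 606 remainder 0
606 ÷ 2 = 303 remainder 0
303 ÷ 2 = 151 remainder 1
151 ÷ 2 = 75 remainder 1
75 ÷ 2 = 37 remainder 1
37 ÷ 2 = 18 remainder 1
18 ÷ 2 = 9 remainder 0
9 ÷ 2 = 4 remainder 1
4 ÷ 2 = 2 remainder 0
2 ÷ 2 = 1 remainder 0
1 ÷ 2 = 0 remainder 1
Reading remainders bottom-up:
= 100101111000101


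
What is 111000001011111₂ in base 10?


Positional values:
Bit 0: 1 × 2^0 = 1
Bit 1: 1 × 2^1 = 2
Bit 2: 1 × 2^2 = 4
Bit 3: 1 × 2^3 = 8
Bit 4: 1 × 2^4 = 16
Bit 6: 1 × 2^6 = 64
Bit 12: 1 × 2^12 = 4096
Bit 13: 1 × 2^13 = 8192
Bit 14: 1 × 2^14 = 16384
Sum = 1 + 2 + 4 + 8 + 16 + 64 + 4096 + 8192 + 16384
= 28767


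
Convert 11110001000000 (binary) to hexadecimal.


Group into 4-bit nibbles: 0011110001000000
  0011 = 3
  1100 = C
  0100 = 4
  0000 = 0
= 0x3C40


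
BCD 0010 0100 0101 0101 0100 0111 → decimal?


Each 4-bit group → digit:
  0010 → 2
  0100 → 4
  0101 → 5
  0101 → 5
  0100 → 4
  0111 → 7
= 245547


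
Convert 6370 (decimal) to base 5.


Divide by 5 repeatedly:
6370 ÷ 5 = 1274 remainder 0
1274 ÷ 5 = 254 remainder 4
254 ÷ 5 = 50 remainder 4
50 ÷ 5 = 10 remainder 0
10 ÷ 5 = 2 remainder 0
2 ÷ 5 = 0 remainder 2
Reading remainders bottom-up:
= 200440


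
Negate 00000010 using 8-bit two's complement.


Original: 00000010
Step 1 - Invert all bits: 11111101
Step 2 - Add 1: 11111101 + 1
= 11111110 (represents -2)


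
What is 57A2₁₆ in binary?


Each hex digit → 4 binary bits:
  5 = 0101
  7 = 0111
  A = 1010
  2 = 0010
Concatenate: 0101 0111 1010 0010
= 0101011110100010


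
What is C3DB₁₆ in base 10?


Positional values:
Position 0: B × 16^0 = 11 × 1 = 11
Position 1: D × 16^1 = 13 × 16 = 208
Position 2: 3 × 16^2 = 3 × 256 = 768
Position 3: C × 16^3 = 12 × 4096 = 49152
Sum = 11 + 208 + 768 + 49152
= 50139


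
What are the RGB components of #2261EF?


Hex: #2261EF
R = 22₁₆ = 34
G = 61₁₆ = 97
B = EF₁₆ = 239
= RGB(34, 97, 239)


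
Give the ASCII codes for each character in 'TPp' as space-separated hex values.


String: 'TPp'  (3 characters)
Per-character ASCII lookup:
  'T': uppercase starts at 65: 'T' = 65 + 19 = 84 → 0x54
  'P': uppercase starts at 65: 'P' = 65 + 15 = 80 → 0x50
  'p': lowercase starts at 97: 'p' = 97 + 15 = 112 → 0x70
= 0x54 0x50 0x70


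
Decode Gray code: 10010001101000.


Gray code: 10010001101000
MSB stays the same: 1
Each subsequent bit = prev_binary XOR current_gray:
  B[1] = 1 XOR 0 = 1
  B[2] = 1 XOR 0 = 1
  B[3] = 1 XOR 1 = 0
  B[4] = 0 XOR 0 = 0
  B[5] = 0 XOR 0 = 0
  B[6] = 0 XOR 0 = 0
  B[7] = 0 XOR 1 = 1
  B[8] = 1 XOR 1 = 0
  B[9] = 0 XOR 0 = 0
  B[10] = 0 XOR 1 = 1
  B[11] = 1 XOR 0 = 1
  B[12] = 1 XOR 0 = 1
  B[13] = 1 XOR 0 = 1
= 11100001001111 (14415 decimal)


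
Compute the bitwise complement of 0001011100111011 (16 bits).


Original: 0001011100111011
Invert all bits:
  bit 0: 0 → 1
  bit 1: 0 → 1
  bit 2: 0 → 1
  bit 3: 1 → 0
  bit 4: 0 → 1
  bit 5: 1 → 0
  bit 6: 1 → 0
  bit 7: 1 → 0
  bit 8: 0 → 1
  bit 9: 0 → 1
  bit 10: 1 → 0
  bit 11: 1 → 0
  bit 12: 1 → 0
  bit 13: 0 → 1
  bit 14: 1 → 0
  bit 15: 1 → 0
= 1110100011000100


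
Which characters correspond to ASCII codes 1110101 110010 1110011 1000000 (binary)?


Codes (binary): 1110101 110010 1110011 1000000
Per-code ASCII lookup:
  1110101 = 117  (range 97-122: lowercase, 117 - 97 = 20) → 'u'
  110010 = 50  (range 48-57: digits, 50 - 48 = 2) → '2'
  1110011 = 115  (range 97-122: lowercase, 115 - 97 = 18) → 's'
  1000000 = 64  (special character) → '@'
= 'u2s@'


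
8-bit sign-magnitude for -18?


Sign bit: 1 (negative)
Magnitude: 18 = 0010010
= 10010010


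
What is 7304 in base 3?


Divide by 3 repeatedly:
7304 ÷ 3 = 2434 remainder 2
2434 ÷ 3 = 811 remainder 1
811 ÷ 3 = 270 remainder 1
270 ÷ 3 = 90 remainder 0
90 ÷ 3 = 30 remainder 0
30 ÷ 3 = 10 remainder 0
10 ÷ 3 = 3 remainder 1
3 ÷ 3 = 1 remainder 0
1 ÷ 3 = 0 remainder 1
Reading remainders bottom-up:
= 101000112


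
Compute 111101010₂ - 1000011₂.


Align and subtract column by column (LSB to MSB, borrowing when needed):
  111101010
- 001000011
  ---------
  col 0: (0 - 0 borrow-in) - 1 → borrow from next column: (0+2) - 1 = 1, borrow out 1
  col 1: (1 - 1 borrow-in) - 1 → borrow from next column: (0+2) - 1 = 1, borrow out 1
  col 2: (0 - 1 borrow-in) - 0 → borrow from next column: (-1+2) - 0 = 1, borrow out 1
  col 3: (1 - 1 borrow-in) - 0 → 0 - 0 = 0, borrow out 0
  col 4: (0 - 0 borrow-in) - 0 → 0 - 0 = 0, borrow out 0
  col 5: (1 - 0 borrow-in) - 0 → 1 - 0 = 1, borrow out 0
  col 6: (1 - 0 borrow-in) - 1 → 1 - 1 = 0, borrow out 0
  col 7: (1 - 0 borrow-in) - 0 → 1 - 0 = 1, borrow out 0
  col 8: (1 - 0 borrow-in) - 0 → 1 - 0 = 1, borrow out 0
Reading bits MSB→LSB: 110100111
Strip leading zeros: 110100111
= 110100111


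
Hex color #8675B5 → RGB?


Hex: #8675B5
R = 86₁₆ = 134
G = 75₁₆ = 117
B = B5₁₆ = 181
= RGB(134, 117, 181)


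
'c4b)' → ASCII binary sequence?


String: 'c4b)'  (4 characters)
Per-character ASCII lookup:
  'c': lowercase starts at 97: 'c' = 97 + 2 = 99 → 1100011
  '4': digits start at 48: '4' = 48 + 4 = 52 → 110100
  'b': lowercase starts at 97: 'b' = 97 + 1 = 98 → 1100010
  ')': special character: ')' = 41 → 101001
= 1100011 110100 1100010 101001


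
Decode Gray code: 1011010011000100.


Gray code: 1011010011000100
MSB stays the same: 1
Each subsequent bit = prev_binary XOR current_gray:
  B[1] = 1 XOR 0 = 1
  B[2] = 1 XOR 1 = 0
  B[3] = 0 XOR 1 = 1
  B[4] = 1 XOR 0 = 1
  B[5] = 1 XOR 1 = 0
  B[6] = 0 XOR 0 = 0
  B[7] = 0 XOR 0 = 0
  B[8] = 0 XOR 1 = 1
  B[9] = 1 XOR 1 = 0
  B[10] = 0 XOR 0 = 0
  B[11] = 0 XOR 0 = 0
  B[12] = 0 XOR 0 = 0
  B[13] = 0 XOR 1 = 1
  B[14] = 1 XOR 0 = 1
  B[15] = 1 XOR 0 = 1
= 1101100010000111 (55431 decimal)


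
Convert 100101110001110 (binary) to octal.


Group into 3-bit groups: 100101110001110
  100 = 4
  101 = 5
  110 = 6
  001 = 1
  110 = 6
= 0o45616


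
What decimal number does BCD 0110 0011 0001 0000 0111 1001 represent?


Each 4-bit group → digit:
  0110 → 6
  0011 → 3
  0001 → 1
  0000 → 0
  0111 → 7
  1001 → 9
= 631079


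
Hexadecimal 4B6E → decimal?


Positional values:
Position 0: E × 16^0 = 14 × 1 = 14
Position 1: 6 × 16^1 = 6 × 16 = 96
Position 2: B × 16^2 = 11 × 256 = 2816
Position 3: 4 × 16^3 = 4 × 4096 = 16384
Sum = 14 + 96 + 2816 + 16384
= 19310


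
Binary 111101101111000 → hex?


Group into 4-bit nibbles: 0111101101111000
  0111 = 7
  1011 = B
  0111 = 7
  1000 = 8
= 0x7B78


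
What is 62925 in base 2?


Divide by 2 repeatedly:
62925 ÷ 2 = 31462 remainder 1
31462 ÷ 2 = 15731 remainder 0
15731 ÷ 2 = 7865 remainder 1
7865 ÷ 2 = 3932 remainder 1
3932 ÷ 2 = 1966 remainder 0
1966 ÷ 2 = 983 remainder 0
983 ÷ 2 = 491 remainder 1
491 ÷ 2 = 245 remainder 1
245 ÷ 2 = 122 remainder 1
122 ÷ 2 = 61 remainder 0
61 ÷ 2 = 30 remainder 1
30 ÷ 2 = 15 remainder 0
15 ÷ 2 = 7 remainder 1
7 ÷ 2 = 3 remainder 1
3 ÷ 2 = 1 remainder 1
1 ÷ 2 = 0 remainder 1
Reading remainders bottom-up:
= 1111010111001101


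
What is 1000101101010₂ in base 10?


Positional values:
Bit 1: 1 × 2^1 = 2
Bit 3: 1 × 2^3 = 8
Bit 5: 1 × 2^5 = 32
Bit 6: 1 × 2^6 = 64
Bit 8: 1 × 2^8 = 256
Bit 12: 1 × 2^12 = 4096
Sum = 2 + 8 + 32 + 64 + 256 + 4096
= 4458


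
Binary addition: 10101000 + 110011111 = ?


Align and add column by column (LSB to MSB, carry propagating):
  0010101000
+ 0110011111
  ----------
  col 0: 0 + 1 + 0 (carry in) = 1 → bit 1, carry out 0
  col 1: 0 + 1 + 0 (carry in) = 1 → bit 1, carry out 0
  col 2: 0 + 1 + 0 (carry in) = 1 → bit 1, carry out 0
  col 3: 1 + 1 + 0 (carry in) = 2 → bit 0, carry out 1
  col 4: 0 + 1 + 1 (carry in) = 2 → bit 0, carry out 1
  col 5: 1 + 0 + 1 (carry in) = 2 → bit 0, carry out 1
  col 6: 0 + 0 + 1 (carry in) = 1 → bit 1, carry out 0
  col 7: 1 + 1 + 0 (carry in) = 2 → bit 0, carry out 1
  col 8: 0 + 1 + 1 (carry in) = 2 → bit 0, carry out 1
  col 9: 0 + 0 + 1 (carry in) = 1 → bit 1, carry out 0
Reading bits MSB→LSB: 1001000111
Strip leading zeros: 1001000111
= 1001000111


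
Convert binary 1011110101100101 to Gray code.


Binary: 1011110101100101
Gray code: G = B XOR (B >> 1)
B >> 1 = 0101111010110010
1011110101100101 XOR 0101111010110010:
  1 XOR 0 = 1
  0 XOR 1 = 1
  1 XOR 0 = 1
  1 XOR 1 = 0
  1 XOR 1 = 0
  1 XOR 1 = 0
  0 XOR 1 = 1
  1 XOR 0 = 1
  0 XOR 1 = 1
  1 XOR 0 = 1
  1 XOR 1 = 0
  0 XOR 1 = 1
  0 XOR 0 = 0
  1 XOR 0 = 1
  0 XOR 1 = 1
  1 XOR 0 = 1
= 1110001111010111


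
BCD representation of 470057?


Each digit → 4-bit binary:
  4 → 0100
  7 → 0111
  0 → 0000
  0 → 0000
  5 → 0101
  7 → 0111
= 0100 0111 0000 0000 0101 0111


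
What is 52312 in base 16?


Divide by 16 repeatedly:
52312 ÷ 16 = 3269 remainder 8 (8)
3269 ÷ 16 = 204 remainder 5 (5)
204 ÷ 16 = 12 remainder 12 (C)
12 ÷ 16 = 0 remainder 12 (C)
Reading remainders bottom-up:
= 0xCC58


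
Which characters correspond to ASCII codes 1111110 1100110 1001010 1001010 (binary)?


Codes (binary): 1111110 1100110 1001010 1001010
Per-code ASCII lookup:
  1111110 = 126  (special character) → '~'
  1100110 = 102  (range 97-122: lowercase, 102 - 97 = 5) → 'f'
  1001010 = 74  (range 65-90: uppercase, 74 - 65 = 9) → 'J'
  1001010 = 74  (range 65-90: uppercase, 74 - 65 = 9) → 'J'
= '~fJJ'


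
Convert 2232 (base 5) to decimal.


Positional values (base 5):
  2 × 5^0 = 2 × 1 = 2
  3 × 5^1 = 3 × 5 = 15
  2 × 5^2 = 2 × 25 = 50
  2 × 5^3 = 2 × 125 = 250
Sum = 2 + 15 + 50 + 250
= 317


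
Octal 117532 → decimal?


Positional values:
Position 0: 2 × 8^0 = 2
Position 1: 3 × 8^1 = 24
Position 2: 5 × 8^2 = 320
Position 3: 7 × 8^3 = 3584
Position 4: 1 × 8^4 = 4096
Position 5: 1 × 8^5 = 32768
Sum = 2 + 24 + 320 + 3584 + 4096 + 32768
= 40794


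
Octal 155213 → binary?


Each octal digit → 3 binary bits:
  1 = 001
  5 = 101
  5 = 101
  2 = 010
  1 = 001
  3 = 011
Concatenate: 001 101 101 010 001 011
= 001101101010001011


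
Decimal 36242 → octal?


Divide by 8 repeatedly:
36242 ÷ 8 = 4530 remainder 2
4530 ÷ 8 = 566 remainder 2
566 ÷ 8 = 70 remainder 6
70 ÷ 8 = 8 remainder 6
8 ÷ 8 = 1 remainder 0
1 ÷ 8 = 0 remainder 1
Reading remainders bottom-up:
= 0o106622


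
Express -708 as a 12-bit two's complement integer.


Original: 001011000100
Step 1 - Invert all bits: 110100111011
Step 2 - Add 1: 110100111011 + 1
= 110100111100 (represents -708)


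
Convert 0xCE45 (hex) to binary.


Each hex digit → 4 binary bits:
  C = 1100
  E = 1110
  4 = 0100
  5 = 0101
Concatenate: 1100 1110 0100 0101
= 1100111001000101


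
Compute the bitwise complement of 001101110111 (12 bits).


Original: 001101110111
Invert all bits:
  bit 0: 0 → 1
  bit 1: 0 → 1
  bit 2: 1 → 0
  bit 3: 1 → 0
  bit 4: 0 → 1
  bit 5: 1 → 0
  bit 6: 1 → 0
  bit 7: 1 → 0
  bit 8: 0 → 1
  bit 9: 1 → 0
  bit 10: 1 → 0
  bit 11: 1 → 0
= 110010001000


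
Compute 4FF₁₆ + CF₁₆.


Align and add column by column (LSB to MSB, each column mod 16 with carry):
  04FF
+ 00CF
  ----
  col 0: F(15) + F(15) + 0 (carry in) = 30 → E(14), carry out 1
  col 1: F(15) + C(12) + 1 (carry in) = 28 → C(12), carry out 1
  col 2: 4(4) + 0(0) + 1 (carry in) = 5 → 5(5), carry out 0
  col 3: 0(0) + 0(0) + 0 (carry in) = 0 → 0(0), carry out 0
Reading digits MSB→LSB: 05CE
Strip leading zeros: 5CE
= 0x5CE


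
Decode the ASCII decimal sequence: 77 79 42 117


Codes (decimal): 77 79 42 117
Per-code ASCII lookup:
  77  (range 65-90: uppercase, 77 - 65 = 12) → 'M'
  79  (range 65-90: uppercase, 79 - 65 = 14) → 'O'
  42  (special character) → '*'
  117  (range 97-122: lowercase, 117 - 97 = 20) → 'u'
= 'MO*u'


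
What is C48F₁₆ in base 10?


Positional values:
Position 0: F × 16^0 = 15 × 1 = 15
Position 1: 8 × 16^1 = 8 × 16 = 128
Position 2: 4 × 16^2 = 4 × 256 = 1024
Position 3: C × 16^3 = 12 × 4096 = 49152
Sum = 15 + 128 + 1024 + 49152
= 50319


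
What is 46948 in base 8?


Divide by 8 repeatedly:
46948 ÷ 8 = 5868 remainder 4
5868 ÷ 8 = 733 remainder 4
733 ÷ 8 = 91 remainder 5
91 ÷ 8 = 11 remainder 3
11 ÷ 8 = 1 remainder 3
1 ÷ 8 = 0 remainder 1
Reading remainders bottom-up:
= 0o133544


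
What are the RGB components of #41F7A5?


Hex: #41F7A5
R = 41₁₆ = 65
G = F7₁₆ = 247
B = A5₁₆ = 165
= RGB(65, 247, 165)


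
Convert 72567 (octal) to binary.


Each octal digit → 3 binary bits:
  7 = 111
  2 = 010
  5 = 101
  6 = 110
  7 = 111
Concatenate: 111 010 101 110 111
= 111010101110111


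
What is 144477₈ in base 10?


Positional values:
Position 0: 7 × 8^0 = 7
Position 1: 7 × 8^1 = 56
Position 2: 4 × 8^2 = 256
Position 3: 4 × 8^3 = 2048
Position 4: 4 × 8^4 = 16384
Position 5: 1 × 8^5 = 32768
Sum = 7 + 56 + 256 + 2048 + 16384 + 32768
= 51519


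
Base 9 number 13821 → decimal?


Positional values (base 9):
  1 × 9^0 = 1 × 1 = 1
  2 × 9^1 = 2 × 9 = 18
  8 × 9^2 = 8 × 81 = 648
  3 × 9^3 = 3 × 729 = 2187
  1 × 9^4 = 1 × 6561 = 6561
Sum = 1 + 18 + 648 + 2187 + 6561
= 9415


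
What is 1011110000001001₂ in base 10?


Positional values:
Bit 0: 1 × 2^0 = 1
Bit 3: 1 × 2^3 = 8
Bit 10: 1 × 2^10 = 1024
Bit 11: 1 × 2^11 = 2048
Bit 12: 1 × 2^12 = 4096
Bit 13: 1 × 2^13 = 8192
Bit 15: 1 × 2^15 = 32768
Sum = 1 + 8 + 1024 + 2048 + 4096 + 8192 + 32768
= 48137


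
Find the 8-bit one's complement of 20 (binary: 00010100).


Original: 00010100
Invert all bits:
  bit 0: 0 → 1
  bit 1: 0 → 1
  bit 2: 0 → 1
  bit 3: 1 → 0
  bit 4: 0 → 1
  bit 5: 1 → 0
  bit 6: 0 → 1
  bit 7: 0 → 1
= 11101011


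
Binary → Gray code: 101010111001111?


Binary: 101010111001111
Gray code: G = B XOR (B >> 1)
B >> 1 = 010101011100111
101010111001111 XOR 010101011100111:
  1 XOR 0 = 1
  0 XOR 1 = 1
  1 XOR 0 = 1
  0 XOR 1 = 1
  1 XOR 0 = 1
  0 XOR 1 = 1
  1 XOR 0 = 1
  1 XOR 1 = 0
  1 XOR 1 = 0
  0 XOR 1 = 1
  0 XOR 0 = 0
  1 XOR 0 = 1
  1 XOR 1 = 0
  1 XOR 1 = 0
  1 XOR 1 = 0
= 111111100101000


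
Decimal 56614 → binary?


Divide by 2 repeatedly:
56614 ÷ 2 = 28307 remainder 0
28307 ÷ 2 = 14153 remainder 1
14153 ÷ 2 = 7076 remainder 1
7076 ÷ 2 = 3538 remainder 0
3538 ÷ 2 = 1769 remainder 0
1769 ÷ 2 = 884 remainder 1
884 ÷ 2 = 442 remainder 0
442 ÷ 2 = 221 remainder 0
221 ÷ 2 = 110 remainder 1
110 ÷ 2 = 55 remainder 0
55 ÷ 2 = 27 remainder 1
27 ÷ 2 = 13 remainder 1
13 ÷ 2 = 6 remainder 1
6 ÷ 2 = 3 remainder 0
3 ÷ 2 = 1 remainder 1
1 ÷ 2 = 0 remainder 1
Reading remainders bottom-up:
= 1101110100100110
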